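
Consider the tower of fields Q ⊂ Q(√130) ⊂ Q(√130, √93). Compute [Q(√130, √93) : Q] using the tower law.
[Q(√130, √93) : Q] = 4

[Q(√130):Q] = 2 (min poly x^2 - 130, irreducible since 130 is squarefree > 1). For the top step, suppose √93 ∈ Q(√130), say √93 = c + d√130 with c, d ∈ Q. Squaring: 93 = c^2 + 130d^2 + 2cd√130. Since √130 ∉ Q this forces 2cd = 0. If d = 0 then √93 = c ∈ Q, contradicting 93 squarefree > 1. If c = 0 then 93 = 130d^2, so 130·93 = (130d)^2 is a perfect square in Q — but 130·93 = 12090 is not a perfect square (since 130 and 93 are distinct squarefree integers). Contradiction. Hence √93 ∉ Q(√130), so x^2 - 93 stays irreducible over Q(√130) and [Q(√130, √93) : Q(√130)] = 2. By the tower law, [Q(√130, √93) : Q] = 2 · 2 = 4.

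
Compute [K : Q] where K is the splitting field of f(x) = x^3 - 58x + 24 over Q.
[K : Q] = 6

By the rational root test, any rational root of the monic integer polynomial f(x) = x^3 - 58x + 24 must be an integer dividing the constant term 24, i.e. one of ±{1, 2, 3, 4, 6, 8, 12, 24}. Evaluating: f(1) = -33, f(-1) = 81, f(2) = -84, f(-2) = 132, f(3) = -123, f(-3) = 171, f(4) = -144, f(-4) = 192, f(6) = -108, f(-6) = 156, f(8) = 72, f(-8) = -24, f(12) = 1056, f(-12) = -1008, f(24) = 12456, f(-24) = -12408; none is 0, so f has no rational root and is therefore irreducible over Q (a cubic with no linear factor over a field is irreducible). For an irreducible cubic, the Galois group is A_3 or S_3 according as the discriminant disc(f) = -4a^3 - 27b^2 = -4·(-58)^3 - 27·(24)^2 = 764896 is or is not a square in Q. Here disc(f) = 764896 is not a perfect square in Q, so the Galois group of f over Q is not contained in A_3 and must be all of S_3. The splitting field has degree |S_3| = 6 over Q, so [K : Q] = 6.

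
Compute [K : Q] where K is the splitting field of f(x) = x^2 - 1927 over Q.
[K : Q] = 2

f(x) = x^2 - 1927 factors as (x - √1927)(x + √1927). The splitting field is K = Q(√1927). Since 1927 is squarefree and > 1, it is not a perfect square, so x^2 - 1927 is irreducible over Q and [Q(√1927) : Q] = 2. Hence [K : Q] = 2.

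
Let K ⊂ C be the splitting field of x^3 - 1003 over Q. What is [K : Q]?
[K : Q] = 6

The roots of x^3 - 1003 are ∛1003, ω∛1003, ω^2∛1003 where ω = e^(2πi/3) is a primitive cube root of unity, so K = Q(∛1003, ω). Now [Q(∛1003):Q] = 3 (since 1003 is not a perfect cube, x^3 - 1003 is irreducible) and [Q(ω):Q] = 2. Both 2 and 3 divide [K:Q], and [K:Q] ≤ 3·2 = 6, so [K:Q] = 6. (Equivalently: Q(∛1003) ⊂ R but ω ∉ R, so [K : Q(∛1003)] = 2.)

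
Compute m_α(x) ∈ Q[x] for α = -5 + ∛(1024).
m_α(x) = x^3 + 15x^2 + 75x - 899

Set β = α + 5 = ∛(1024), so β^3 = 1024. Then (α + 5)^3 - 1024 = 0, i.e. α is a root of g(x) = (x + 5)^3 - 1024 = x^3 + 15x^2 + 75x - 899. Since g(x) = h(x + 5) where h(x) = x^3 - 1024, and h is irreducible over Q (because 1024 is not a perfect cube, so h has no rational root, and a monic cubic with no rational root is irreducible), g is also irreducible (irreducibility is preserved under the substitution x → x + 5). Hence m_α(x) = x^3 + 15x^2 + 75x - 899.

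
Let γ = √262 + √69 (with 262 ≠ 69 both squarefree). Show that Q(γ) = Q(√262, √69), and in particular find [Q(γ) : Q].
[Q(γ) : Q] = 4 (equivalently, Q(γ) = Q(√262, √69))

Obviously Q(γ) ⊆ Q(√262, √69), and [Q(√262, √69):Q] = 4 (since 262, 69 are distinct squarefree integers > 1 with 18078 not a perfect square). To show equality we compute the minimal polynomial of γ. From γ = √262 + √69: γ^2 = 262 + 2√(18078) + 69 = 331 + 2√(18078), so γ^2 - 331 = 2√(18078); squaring, (γ^2 - 331)^2 = 4·18078, i.e. γ^4 - 662γ^2 + 109561 - 72312 = 0, i.e. γ^4 - 662γ^2 + 37249 = 0. So γ is a root of x^4 - 662x^2 + 37249. This polynomial is irreducible over Q: it has no rational root (each ±√262 ± √69 is irrational), and any factorization into two quadratics over Q would force √(18078) ∈ Q (pairing opposite roots) or √262, √69 ∈ Q (other pairings), all impossible. Hence [Q(γ):Q] = 4 = [Q(√262, √69):Q], so Q(γ) = Q(√262, √69).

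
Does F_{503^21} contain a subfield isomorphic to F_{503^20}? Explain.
No: F_{503^20} is not a subfield of F_{503^21}

F_{p^m} embeds in F_{p^n} iff m | n. Here 20 ∤ 21 (since 21 = 1·20 + 1 with remainder 1 ≠ 0), so F_{503^20} is not a subfield of F_{503^21}. Equivalently: if it were, the tower law would give 20 = [F_{503^20}:F_503] dividing [F_{503^21}:F_503] = 21, contradiction.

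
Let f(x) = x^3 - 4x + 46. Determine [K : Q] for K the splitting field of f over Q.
[K : Q] = 6

By the rational root test, any rational root of the monic integer polynomial f(x) = x^3 - 4x + 46 must be an integer dividing the constant term 46, i.e. one of ±{1, 2, 23, 46}. Evaluating: f(1) = 43, f(-1) = 49, f(2) = 46, f(-2) = 46, f(23) = 12121, f(-23) = -12029, f(46) = 97198, f(-46) = -97106; none is 0, so f has no rational root and is therefore irreducible over Q (a cubic with no linear factor over a field is irreducible). For an irreducible cubic, the Galois group is A_3 or S_3 according as the discriminant disc(f) = -4a^3 - 27b^2 = -4·(-4)^3 - 27·(46)^2 = -56876 is or is not a square in Q. Here disc(f) = -56876 is not a perfect square in Q, so the Galois group of f over Q is not contained in A_3 and must be all of S_3. The splitting field has degree |S_3| = 6 over Q, so [K : Q] = 6.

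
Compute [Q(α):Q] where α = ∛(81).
[Q(α):Q] = 3

The minimal polynomial of α is x^3 - 81, irreducible over Q since 81 is not a perfect cube (so x^3 - 81 has no rational root). Hence [Q(α):Q] = deg(m_α) = 3.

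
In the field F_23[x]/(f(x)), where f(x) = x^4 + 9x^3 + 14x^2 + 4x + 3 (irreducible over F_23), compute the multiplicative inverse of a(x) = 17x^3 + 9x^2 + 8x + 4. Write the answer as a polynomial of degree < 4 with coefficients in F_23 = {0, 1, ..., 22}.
a(x)^(-1) ≡ 12x^3 + 13x^2 + 15x + 21 (mod f(x))

Since f is irreducible over F_23, F_23[x]/(f) is a field and a(x) ≠ 0 has an inverse. Apply the extended Euclidean algorithm to f(x) and a(x) in F_23[x]: f(x) = (19x + 4)·a(x) + (10x^2 + 11x + 10);  a(x) = (4x + 8)·(10x^2 + 11x + 10) + (18x + 16);  (10x^2 + 11x + 10) = (21x + 19)·(18x + 16) + (5). The last nonzero remainder is the constant 5 = gcd(f, a) in F_23. Back-substituting through the division chain expresses 5 = s(x)·a(x) + t(x)·f(x) with s(x) ≡ 14x^3 + 19x^2 + 6x + 13 (mod f), so (14x^3 + 19x^2 + 6x + 13)·a(x) ≡ 5 (mod f). Multiplying by 5^(-1) ≡ 14 in F_23 gives a(x)^(-1) ≡ 14·(14x^3 + 19x^2 + 6x + 13) ≡ 12x^3 + 13x^2 + 15x + 21 (mod f). Check: (17x^3 + 9x^2 + 8x + 4)·(12x^3 + 13x^2 + 15x + 21) = 20x^6 + 7x^5 + 8x^4 + 16x^2 + 21x + 15 ≡ 1 (mod x^4 + 9x^3 + 14x^2 + 4x + 3).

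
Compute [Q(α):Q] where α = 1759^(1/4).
[Q(α):Q] = 4

α is a root of x^4 - 1759. By Eisenstein's criterion at the prime p = 1759 (which divides the constant term 1759 but p^2 = 3094081 does not, since 1759 is squarefree), x^4 - 1759 is irreducible over Q. Hence [Q(α):Q] = 4.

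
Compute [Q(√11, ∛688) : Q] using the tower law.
[Q(√11, ∛688) : Q] = 6

Let L = Q(√11, ∛688). Since Q(√11) ⊂ L and [Q(√11):Q] = 2, the tower law gives 2 | [L:Q]. Likewise Q(∛688) ⊂ L with [Q(∛688):Q] = 3 (because 688 is not a perfect cube), so 3 | [L:Q]. As gcd(2,3) = 1, [L:Q] is divisible by 6. Conversely L is generated over Q by √11 and ∛688, so [L:Q] ≤ 2·3 = 6. Therefore [Q(√11, ∛688) : Q] = 6.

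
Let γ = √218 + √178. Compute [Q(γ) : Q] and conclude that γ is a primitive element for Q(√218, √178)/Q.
[Q(γ) : Q] = 4 (equivalently, Q(γ) = Q(√218, √178))

Obviously Q(γ) ⊆ Q(√218, √178), and [Q(√218, √178):Q] = 4 (since 218, 178 are distinct squarefree integers > 1 with 38804 not a perfect square). To show equality we compute the minimal polynomial of γ. From γ = √218 + √178: γ^2 = 218 + 2√(38804) + 178 = 396 + 2√(38804), so γ^2 - 396 = 2√(38804); squaring, (γ^2 - 396)^2 = 4·38804, i.e. γ^4 - 792γ^2 + 156816 - 155216 = 0, i.e. γ^4 - 792γ^2 + 1600 = 0. So γ is a root of x^4 - 792x^2 + 1600. This polynomial is irreducible over Q: it has no rational root (each ±√218 ± √178 is irrational), and any factorization into two quadratics over Q would force √(38804) ∈ Q (pairing opposite roots) or √218, √178 ∈ Q (other pairings), all impossible. Hence [Q(γ):Q] = 4 = [Q(√218, √178):Q], so Q(γ) = Q(√218, √178).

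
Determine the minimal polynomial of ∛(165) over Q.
m_α(x) = x^3 - 165

α satisfies α^3 = 165, so x^3 - 165 annihilates α. By the rational root test, a rational root p/q (in lowest terms) of x^3 - 165 would satisfy p^3 = 165 q^3, forcing q = 1 and p^3 = 165; but 165 is not a perfect cube, contradiction. A monic cubic over Q with no rational root is irreducible (any nontrivial factorization would include a linear factor). Hence x^3 - 165 is the minimal polynomial of α, and in particular [Q(α):Q] = 3.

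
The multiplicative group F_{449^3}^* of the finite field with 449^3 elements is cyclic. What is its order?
|F_{449^3}^*| = 90518848

F_{449^3} has 449^3 = 90518849 elements; its multiplicative group consists of all nonzero elements, so |F_{449^3}^*| = 90518849 - 1 = 90518848. (It is cyclic since any finite subgroup of the multiplicative group of a field is cyclic.)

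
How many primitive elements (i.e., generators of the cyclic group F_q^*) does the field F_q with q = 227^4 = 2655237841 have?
There are φ(2655237840) = 664731648 primitive elements

F_q^* is cyclic of order q - 1 = 2655237840. A cyclic group of order m has exactly φ(m) generators. Here m = 2655237840 = 2^4 · 3 · 5 · 19 · 113 · 5153, so the number of primitive elements is φ(2655237840) = 664731648.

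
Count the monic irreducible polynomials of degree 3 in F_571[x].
There are 62056280 monic irreducible polynomials of degree 3 over F_571

Each element of F_{571^3} that lies in no proper subfield is a root of exactly one monic irreducible of degree 3 over F_571, and each such polynomial has 3 distinct roots in F_{571^3}. By Möbius inversion the count is N_571(3) = (1/3) Σ_{d|3} μ(3/d) · 571^d = (1/3)(μ(3)·571^1 + μ(1)·571^3) = 186168840/3 = 62056280.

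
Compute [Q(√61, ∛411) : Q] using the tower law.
[Q(√61, ∛411) : Q] = 6

Let L = Q(√61, ∛411). Since Q(√61) ⊂ L and [Q(√61):Q] = 2, the tower law gives 2 | [L:Q]. Likewise Q(∛411) ⊂ L with [Q(∛411):Q] = 3 (because 411 is not a perfect cube), so 3 | [L:Q]. As gcd(2,3) = 1, [L:Q] is divisible by 6. Conversely L is generated over Q by √61 and ∛411, so [L:Q] ≤ 2·3 = 6. Therefore [Q(√61, ∛411) : Q] = 6.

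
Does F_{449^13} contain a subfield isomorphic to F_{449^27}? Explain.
No: F_{449^27} is not a subfield of F_{449^13}

F_{p^m} embeds in F_{p^n} iff m | n. Here 27 ∤ 13 (since 13 = 0·27 + 13 with remainder 13 ≠ 0), so F_{449^27} is not a subfield of F_{449^13}. Equivalently: if it were, the tower law would give 27 = [F_{449^27}:F_449] dividing [F_{449^13}:F_449] = 13, contradiction.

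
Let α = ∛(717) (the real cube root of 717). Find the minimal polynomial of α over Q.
m_α(x) = x^3 - 717

α satisfies α^3 = 717, so x^3 - 717 annihilates α. By the rational root test, a rational root p/q (in lowest terms) of x^3 - 717 would satisfy p^3 = 717 q^3, forcing q = 1 and p^3 = 717; but 717 is not a perfect cube, contradiction. A monic cubic over Q with no rational root is irreducible (any nontrivial factorization would include a linear factor). Hence x^3 - 717 is the minimal polynomial of α, and in particular [Q(α):Q] = 3.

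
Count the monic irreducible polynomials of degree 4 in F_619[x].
There are 36702992190 monic irreducible polynomials of degree 4 over F_619

Each element of F_{619^4} that lies in no proper subfield is a root of exactly one monic irreducible of degree 4 over F_619, and each such polynomial has 4 distinct roots in F_{619^4}. By Möbius inversion the count is N_619(4) = (1/4) Σ_{d|4} μ(4/d) · 619^d = (1/4)(μ(4)·619^1 + μ(2)·619^2 + μ(1)·619^4) = 146811968760/4 = 36702992190.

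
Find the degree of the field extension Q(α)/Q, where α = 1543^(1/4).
[Q(α):Q] = 4

α is a root of x^4 - 1543. By Eisenstein's criterion at the prime p = 1543 (which divides the constant term 1543 but p^2 = 2380849 does not, since 1543 is squarefree), x^4 - 1543 is irreducible over Q. Hence [Q(α):Q] = 4.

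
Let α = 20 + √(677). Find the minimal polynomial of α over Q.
m_α(x) = x^2 - 40x - 277

From α - 20 = √(677), squaring gives (α - 20)^2 = 677, i.e. α^2 - 40α + 400 = 677, so α^2 - 40α - 277 = 0. The discriminant of x^2 - 40x - 277 is (-40)^2 - 4·(-277) = 1600 + 1108 = 2708, and 4·(677) is not a perfect square in Q since 677 is squarefree and ≠ 1. Hence x^2 - 40x - 277 is irreducible over Q and is the minimal polynomial of α.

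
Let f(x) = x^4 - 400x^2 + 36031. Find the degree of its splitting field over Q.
[K : Q] = 4

Solving the quadratic in x^2: x^2 = (400 ± √(400^2 - 4·36031))/2 = (400 ± √15876)/2 = (400 ± 126)/2, giving x^2 = 263 or x^2 = 137. So f(x) = (x^2 - 263)(x^2 - 137) and the roots of f are ±√263, ±√137. Hence the splitting field is K = Q(√263, √137). Since 263 and 137 are distinct squarefree integers > 1, their product 36031 is not a perfect square, so √137 ∉ Q(√263). By the tower law [K:Q] = [Q(√263,√137):Q(√263)] · [Q(√263):Q] = 2 · 2 = 4.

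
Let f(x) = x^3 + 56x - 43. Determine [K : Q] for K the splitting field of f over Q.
[K : Q] = 6

By the rational root test, any rational root of the monic integer polynomial f(x) = x^3 + 56x - 43 must be an integer dividing the constant term -43, i.e. one of ±{1, 43}. Evaluating: f(1) = 14, f(-1) = -100, f(43) = 81872, f(-43) = -81958; none is 0, so f has no rational root and is therefore irreducible over Q (a cubic with no linear factor over a field is irreducible). For an irreducible cubic, the Galois group is A_3 or S_3 according as the discriminant disc(f) = -4a^3 - 27b^2 = -4·(56)^3 - 27·(-43)^2 = -752387 is or is not a square in Q. Here disc(f) = -752387 is not a perfect square in Q, so the Galois group of f over Q is not contained in A_3 and must be all of S_3. The splitting field has degree |S_3| = 6 over Q, so [K : Q] = 6.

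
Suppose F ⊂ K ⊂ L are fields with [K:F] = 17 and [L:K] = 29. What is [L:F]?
[L:F] = 493

The tower law says that for any tower of field extensions F ⊂ K ⊂ L with finite degrees, [L:F] = [L:K] · [K:F]. Here this gives [L:F] = 29 · 17 = 493.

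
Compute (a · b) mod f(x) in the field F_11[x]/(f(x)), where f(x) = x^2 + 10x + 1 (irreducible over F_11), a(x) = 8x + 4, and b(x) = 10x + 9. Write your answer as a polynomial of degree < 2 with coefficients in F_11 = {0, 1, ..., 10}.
a · b ≡ 5x (mod f(x))

Multiply in F_11[x]: a(x)·b(x) = (8x + 4)·(10x + 9) = 3x^2 + 2x + 3. This has degree ≥ 2, so divide by f(x) over F_11: 3x^2 + 2x + 3 = (3)·(x^2 + 10x + 1) + (5x). Hence a·b ≡ 5x (mod f). (F_11[x]/(f) is a field with 11^2 = 121 elements since f is irreducible of degree 2.)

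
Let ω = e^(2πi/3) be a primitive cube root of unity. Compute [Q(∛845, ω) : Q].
[Q(∛845, ω) : Q] = 6

[Q(∛845):Q] = 3 (min poly x^3 - 845, irreducible since 845 is not a perfect cube). [Q(ω):Q] = 2 (min poly x^2 + x + 1). Since Q(∛845) ⊂ R and ω ∉ R, we have ω ∉ Q(∛845), so x^2 + x + 1 remains irreducible over Q(∛845) and [Q(∛845, ω) : Q(∛845)] = 2. By the tower law, [Q(∛845, ω) : Q] = 3 · 2 = 6. (In fact Q(∛845, ω) is the splitting field of x^3 - 845 over Q.)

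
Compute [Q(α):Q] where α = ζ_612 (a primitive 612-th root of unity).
[Q(α):Q] = 192

The minimal polynomial of ζ_612 over Q is the 612-th cyclotomic polynomial Φ_612(x), which is irreducible over Q and has degree φ(612) = 192. Hence [Q(α):Q] = φ(612) = 192.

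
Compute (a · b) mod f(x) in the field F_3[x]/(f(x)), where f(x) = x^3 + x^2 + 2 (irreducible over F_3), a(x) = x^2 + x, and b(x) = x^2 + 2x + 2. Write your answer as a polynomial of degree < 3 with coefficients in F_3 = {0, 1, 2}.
a · b ≡ 2x^2 + 2 (mod f(x))

Multiply in F_3[x]: a(x)·b(x) = (x^2 + x)·(x^2 + 2x + 2) = x^4 + x^2 + 2x. This has degree ≥ 3, so divide by f(x) over F_3: x^4 + x^2 + 2x = (x + 2)·(x^3 + x^2 + 2) + (2x^2 + 2). Hence a·b ≡ 2x^2 + 2 (mod f). (F_3[x]/(f) is a field with 3^3 = 27 elements since f is irreducible of degree 3.)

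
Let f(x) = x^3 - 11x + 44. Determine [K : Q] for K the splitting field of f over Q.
[K : Q] = 6

By the rational root test, any rational root of the monic integer polynomial f(x) = x^3 - 11x + 44 must be an integer dividing the constant term 44, i.e. one of ±{1, 2, 4, 11, 22, 44}. Evaluating: f(1) = 34, f(-1) = 54, f(2) = 30, f(-2) = 58, f(4) = 64, f(-4) = 24, f(11) = 1254, f(-11) = -1166, f(22) = 10450, f(-22) = -10362, f(44) = 84744, f(-44) = -84656; none is 0, so f has no rational root and is therefore irreducible over Q (a cubic with no linear factor over a field is irreducible). For an irreducible cubic, the Galois group is A_3 or S_3 according as the discriminant disc(f) = -4a^3 - 27b^2 = -4·(-11)^3 - 27·(44)^2 = -46948 is or is not a square in Q. Here disc(f) = -46948 is not a perfect square in Q, so the Galois group of f over Q is not contained in A_3 and must be all of S_3. The splitting field has degree |S_3| = 6 over Q, so [K : Q] = 6.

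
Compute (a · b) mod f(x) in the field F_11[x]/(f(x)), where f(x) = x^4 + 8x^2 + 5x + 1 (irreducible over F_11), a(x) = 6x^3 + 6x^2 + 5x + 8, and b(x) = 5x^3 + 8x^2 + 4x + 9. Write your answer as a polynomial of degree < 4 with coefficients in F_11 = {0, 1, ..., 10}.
a · b ≡ 4x^2 + 10x + 6 (mod f(x))

Multiply in F_11[x]: a(x)·b(x) = (6x^3 + 6x^2 + 5x + 8)·(5x^3 + 8x^2 + 4x + 9) = 8x^6 + x^5 + 9x^4 + 4x^3 + 6x^2 + 6. This has degree ≥ 4, so divide by f(x) over F_11: 8x^6 + x^5 + 9x^4 + 4x^3 + 6x^2 + 6 = (8x^2 + x)·(x^4 + 8x^2 + 5x + 1) + (4x^2 + 10x + 6). Hence a·b ≡ 4x^2 + 10x + 6 (mod f). (F_11[x]/(f) is a field with 11^4 = 14641 elements since f is irreducible of degree 4.)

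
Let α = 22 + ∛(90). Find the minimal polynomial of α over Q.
m_α(x) = x^3 - 66x^2 + 1452x - 10738

Set β = α - 22 = ∛(90), so β^3 = 90. Then (α - 22)^3 - 90 = 0, i.e. α is a root of g(x) = (x - 22)^3 - 90 = x^3 - 66x^2 + 1452x - 10738. Since g(x) = h(x - 22) where h(x) = x^3 - 90, and h is irreducible over Q (because 90 is not a perfect cube, so h has no rational root, and a monic cubic with no rational root is irreducible), g is also irreducible (irreducibility is preserved under the substitution x → x - 22). Hence m_α(x) = x^3 - 66x^2 + 1452x - 10738.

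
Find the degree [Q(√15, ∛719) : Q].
[Q(√15, ∛719) : Q] = 6

Let L = Q(√15, ∛719). Since Q(√15) ⊂ L and [Q(√15):Q] = 2, the tower law gives 2 | [L:Q]. Likewise Q(∛719) ⊂ L with [Q(∛719):Q] = 3 (because 719 is not a perfect cube), so 3 | [L:Q]. As gcd(2,3) = 1, [L:Q] is divisible by 6. Conversely L is generated over Q by √15 and ∛719, so [L:Q] ≤ 2·3 = 6. Therefore [Q(√15, ∛719) : Q] = 6.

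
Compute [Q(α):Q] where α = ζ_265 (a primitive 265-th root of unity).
[Q(α):Q] = 208

The minimal polynomial of ζ_265 over Q is the 265-th cyclotomic polynomial Φ_265(x), which is irreducible over Q and has degree φ(265) = 208. Hence [Q(α):Q] = φ(265) = 208.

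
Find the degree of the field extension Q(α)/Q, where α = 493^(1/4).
[Q(α):Q] = 4

α is a root of x^4 - 493. By Eisenstein's criterion at the prime p = 17 (which divides the constant term 493 but p^2 = 289 does not, since 493 is squarefree), x^4 - 493 is irreducible over Q. Hence [Q(α):Q] = 4.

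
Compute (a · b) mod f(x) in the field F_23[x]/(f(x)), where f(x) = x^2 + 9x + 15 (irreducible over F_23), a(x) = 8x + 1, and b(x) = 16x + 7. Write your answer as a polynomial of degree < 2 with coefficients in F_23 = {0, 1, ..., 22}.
a · b ≡ x + 19 (mod f(x))

Multiply in F_23[x]: a(x)·b(x) = (8x + 1)·(16x + 7) = 13x^2 + 3x + 7. This has degree ≥ 2, so divide by f(x) over F_23: 13x^2 + 3x + 7 = (13)·(x^2 + 9x + 15) + (x + 19). Hence a·b ≡ x + 19 (mod f). (F_23[x]/(f) is a field with 23^2 = 529 elements since f is irreducible of degree 2.)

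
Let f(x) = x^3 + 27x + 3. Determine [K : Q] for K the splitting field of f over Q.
[K : Q] = 6

By the rational root test, any rational root of the monic integer polynomial f(x) = x^3 + 27x + 3 must be an integer dividing the constant term 3, i.e. one of ±{1, 3}. Evaluating: f(1) = 31, f(-1) = -25, f(3) = 111, f(-3) = -105; none is 0, so f has no rational root and is therefore irreducible over Q (a cubic with no linear factor over a field is irreducible). For an irreducible cubic, the Galois group is A_3 or S_3 according as the discriminant disc(f) = -4a^3 - 27b^2 = -4·(27)^3 - 27·(3)^2 = -78975 is or is not a square in Q. Here disc(f) = -78975 is not a perfect square in Q, so the Galois group of f over Q is not contained in A_3 and must be all of S_3. The splitting field has degree |S_3| = 6 over Q, so [K : Q] = 6.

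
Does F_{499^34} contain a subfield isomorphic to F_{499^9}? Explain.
No: F_{499^9} is not a subfield of F_{499^34}

F_{p^m} embeds in F_{p^n} iff m | n. Here 9 ∤ 34 (since 34 = 3·9 + 7 with remainder 7 ≠ 0), so F_{499^9} is not a subfield of F_{499^34}. Equivalently: if it were, the tower law would give 9 = [F_{499^9}:F_499] dividing [F_{499^34}:F_499] = 34, contradiction.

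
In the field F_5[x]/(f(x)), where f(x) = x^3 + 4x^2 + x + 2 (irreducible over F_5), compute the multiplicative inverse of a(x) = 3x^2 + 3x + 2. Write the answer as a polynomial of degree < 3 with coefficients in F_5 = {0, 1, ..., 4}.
a(x)^(-1) ≡ 2x^2 + 3x + 4 (mod f(x))

Since f is irreducible over F_5, F_5[x]/(f) is a field and a(x) ≠ 0 has an inverse. Apply the extended Euclidean algorithm to f(x) and a(x) in F_5[x]: f(x) = (2x + 1)·a(x) + (4x);  a(x) = (2x + 2)·(4x) + (2). The last nonzero remainder is the constant 2 = gcd(f, a) in F_5. Back-substituting through the division chain expresses 2 = s(x)·a(x) + t(x)·f(x) with s(x) ≡ 4x^2 + x + 3 (mod f), so (4x^2 + x + 3)·a(x) ≡ 2 (mod f). Multiplying by 2^(-1) ≡ 3 in F_5 gives a(x)^(-1) ≡ 3·(4x^2 + x + 3) ≡ 2x^2 + 3x + 4 (mod f). Check: (3x^2 + 3x + 2)·(2x^2 + 3x + 4) = x^4 + 3x + 3 ≡ 1 (mod x^3 + 4x^2 + x + 2).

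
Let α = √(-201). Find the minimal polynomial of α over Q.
m_α(x) = x^2 + 201

α satisfies α^2 + 201 = 0, so x^2 + 201 annihilates α. Since d = -201 is squarefree and ≠ 1, it is not a perfect square in Q, so x^2 + 201 has no rational root and is therefore irreducible over Q (a degree-2 polynomial over a field is irreducible iff it has no root). Hence m_α(x) = x^2 + 201.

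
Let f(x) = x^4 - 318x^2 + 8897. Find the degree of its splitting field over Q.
[K : Q] = 4

Solving the quadratic in x^2: x^2 = (318 ± √(318^2 - 4·8897))/2 = (318 ± √65536)/2 = (318 ± 256)/2, giving x^2 = 31 or x^2 = 287. So f(x) = (x^2 - 31)(x^2 - 287) and the roots of f are ±√31, ±√287. Hence the splitting field is K = Q(√31, √287). Since 31 and 287 are distinct squarefree integers > 1, their product 8897 is not a perfect square, so √287 ∉ Q(√31). By the tower law [K:Q] = [Q(√31,√287):Q(√31)] · [Q(√31):Q] = 2 · 2 = 4.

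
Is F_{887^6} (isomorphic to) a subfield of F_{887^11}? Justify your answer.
No: F_{887^6} is not a subfield of F_{887^11}

F_{p^m} embeds in F_{p^n} iff m | n. Here 6 ∤ 11 (since 11 = 1·6 + 5 with remainder 5 ≠ 0), so F_{887^6} is not a subfield of F_{887^11}. Equivalently: if it were, the tower law would give 6 = [F_{887^6}:F_887] dividing [F_{887^11}:F_887] = 11, contradiction.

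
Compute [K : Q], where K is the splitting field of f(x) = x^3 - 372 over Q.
[K : Q] = 6

The roots of x^3 - 372 are ∛372, ω∛372, ω^2∛372 where ω = e^(2πi/3) is a primitive cube root of unity, so K = Q(∛372, ω). Now [Q(∛372):Q] = 3 (since 372 is not a perfect cube, x^3 - 372 is irreducible) and [Q(ω):Q] = 2. Both 2 and 3 divide [K:Q], and [K:Q] ≤ 3·2 = 6, so [K:Q] = 6. (Equivalently: Q(∛372) ⊂ R but ω ∉ R, so [K : Q(∛372)] = 2.)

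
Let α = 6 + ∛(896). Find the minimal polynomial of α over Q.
m_α(x) = x^3 - 18x^2 + 108x - 1112

Set β = α - 6 = ∛(896), so β^3 = 896. Then (α - 6)^3 - 896 = 0, i.e. α is a root of g(x) = (x - 6)^3 - 896 = x^3 - 18x^2 + 108x - 1112. Since g(x) = h(x - 6) where h(x) = x^3 - 896, and h is irreducible over Q (because 896 is not a perfect cube, so h has no rational root, and a monic cubic with no rational root is irreducible), g is also irreducible (irreducibility is preserved under the substitution x → x - 6). Hence m_α(x) = x^3 - 18x^2 + 108x - 1112.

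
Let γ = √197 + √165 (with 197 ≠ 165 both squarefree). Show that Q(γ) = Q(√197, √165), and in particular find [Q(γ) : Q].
[Q(γ) : Q] = 4 (equivalently, Q(γ) = Q(√197, √165))

Obviously Q(γ) ⊆ Q(√197, √165), and [Q(√197, √165):Q] = 4 (since 197, 165 are distinct squarefree integers > 1 with 32505 not a perfect square). To show equality we compute the minimal polynomial of γ. From γ = √197 + √165: γ^2 = 197 + 2√(32505) + 165 = 362 + 2√(32505), so γ^2 - 362 = 2√(32505); squaring, (γ^2 - 362)^2 = 4·32505, i.e. γ^4 - 724γ^2 + 131044 - 130020 = 0, i.e. γ^4 - 724γ^2 + 1024 = 0. So γ is a root of x^4 - 724x^2 + 1024. This polynomial is irreducible over Q: it has no rational root (each ±√197 ± √165 is irrational), and any factorization into two quadratics over Q would force √(32505) ∈ Q (pairing opposite roots) or √197, √165 ∈ Q (other pairings), all impossible. Hence [Q(γ):Q] = 4 = [Q(√197, √165):Q], so Q(γ) = Q(√197, √165).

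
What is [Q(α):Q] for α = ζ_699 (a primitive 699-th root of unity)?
[Q(α):Q] = 464

The minimal polynomial of ζ_699 over Q is the 699-th cyclotomic polynomial Φ_699(x), which is irreducible over Q and has degree φ(699) = 464. Hence [Q(α):Q] = φ(699) = 464.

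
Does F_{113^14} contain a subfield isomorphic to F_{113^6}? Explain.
No: F_{113^6} is not a subfield of F_{113^14}

F_{p^m} embeds in F_{p^n} iff m | n. Here 6 ∤ 14 (since 14 = 2·6 + 2 with remainder 2 ≠ 0), so F_{113^6} is not a subfield of F_{113^14}. Equivalently: if it were, the tower law would give 6 = [F_{113^6}:F_113] dividing [F_{113^14}:F_113] = 14, contradiction.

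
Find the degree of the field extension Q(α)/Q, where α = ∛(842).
[Q(α):Q] = 3

The minimal polynomial of α is x^3 - 842, irreducible over Q since 842 is not a perfect cube (so x^3 - 842 has no rational root). Hence [Q(α):Q] = deg(m_α) = 3.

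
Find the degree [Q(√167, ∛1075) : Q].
[Q(√167, ∛1075) : Q] = 6

Let L = Q(√167, ∛1075). Since Q(√167) ⊂ L and [Q(√167):Q] = 2, the tower law gives 2 | [L:Q]. Likewise Q(∛1075) ⊂ L with [Q(∛1075):Q] = 3 (because 1075 is not a perfect cube), so 3 | [L:Q]. As gcd(2,3) = 1, [L:Q] is divisible by 6. Conversely L is generated over Q by √167 and ∛1075, so [L:Q] ≤ 2·3 = 6. Therefore [Q(√167, ∛1075) : Q] = 6.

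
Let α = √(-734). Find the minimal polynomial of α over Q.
m_α(x) = x^2 + 734

α satisfies α^2 + 734 = 0, so x^2 + 734 annihilates α. Since d = -734 is squarefree and ≠ 1, it is not a perfect square in Q, so x^2 + 734 has no rational root and is therefore irreducible over Q (a degree-2 polynomial over a field is irreducible iff it has no root). Hence m_α(x) = x^2 + 734.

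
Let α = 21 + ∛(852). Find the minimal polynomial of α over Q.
m_α(x) = x^3 - 63x^2 + 1323x - 10113

Set β = α - 21 = ∛(852), so β^3 = 852. Then (α - 21)^3 - 852 = 0, i.e. α is a root of g(x) = (x - 21)^3 - 852 = x^3 - 63x^2 + 1323x - 10113. Since g(x) = h(x - 21) where h(x) = x^3 - 852, and h is irreducible over Q (because 852 is not a perfect cube, so h has no rational root, and a monic cubic with no rational root is irreducible), g is also irreducible (irreducibility is preserved under the substitution x → x - 21). Hence m_α(x) = x^3 - 63x^2 + 1323x - 10113.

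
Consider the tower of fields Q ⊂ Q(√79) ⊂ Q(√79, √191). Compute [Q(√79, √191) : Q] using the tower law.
[Q(√79, √191) : Q] = 4

[Q(√79):Q] = 2 (min poly x^2 - 79, irreducible since 79 is squarefree > 1). For the top step, suppose √191 ∈ Q(√79), say √191 = c + d√79 with c, d ∈ Q. Squaring: 191 = c^2 + 79d^2 + 2cd√79. Since √79 ∉ Q this forces 2cd = 0. If d = 0 then √191 = c ∈ Q, contradicting 191 squarefree > 1. If c = 0 then 191 = 79d^2, so 79·191 = (79d)^2 is a perfect square in Q — but 79·191 = 15089 is not a perfect square (since 79 and 191 are distinct squarefree integers). Contradiction. Hence √191 ∉ Q(√79), so x^2 - 191 stays irreducible over Q(√79) and [Q(√79, √191) : Q(√79)] = 2. By the tower law, [Q(√79, √191) : Q] = 2 · 2 = 4.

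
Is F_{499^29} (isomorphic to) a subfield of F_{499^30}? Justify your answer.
No: F_{499^29} is not a subfield of F_{499^30}

F_{p^m} embeds in F_{p^n} iff m | n. Here 29 ∤ 30 (since 30 = 1·29 + 1 with remainder 1 ≠ 0), so F_{499^29} is not a subfield of F_{499^30}. Equivalently: if it were, the tower law would give 29 = [F_{499^29}:F_499] dividing [F_{499^30}:F_499] = 30, contradiction.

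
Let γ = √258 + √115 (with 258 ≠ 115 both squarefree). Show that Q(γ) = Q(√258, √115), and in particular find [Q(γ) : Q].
[Q(γ) : Q] = 4 (equivalently, Q(γ) = Q(√258, √115))

Obviously Q(γ) ⊆ Q(√258, √115), and [Q(√258, √115):Q] = 4 (since 258, 115 are distinct squarefree integers > 1 with 29670 not a perfect square). To show equality we compute the minimal polynomial of γ. From γ = √258 + √115: γ^2 = 258 + 2√(29670) + 115 = 373 + 2√(29670), so γ^2 - 373 = 2√(29670); squaring, (γ^2 - 373)^2 = 4·29670, i.e. γ^4 - 746γ^2 + 139129 - 118680 = 0, i.e. γ^4 - 746γ^2 + 20449 = 0. So γ is a root of x^4 - 746x^2 + 20449. This polynomial is irreducible over Q: it has no rational root (each ±√258 ± √115 is irrational), and any factorization into two quadratics over Q would force √(29670) ∈ Q (pairing opposite roots) or √258, √115 ∈ Q (other pairings), all impossible. Hence [Q(γ):Q] = 4 = [Q(√258, √115):Q], so Q(γ) = Q(√258, √115).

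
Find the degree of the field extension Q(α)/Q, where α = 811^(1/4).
[Q(α):Q] = 4

α is a root of x^4 - 811. By Eisenstein's criterion at the prime p = 811 (which divides the constant term 811 but p^2 = 657721 does not, since 811 is squarefree), x^4 - 811 is irreducible over Q. Hence [Q(α):Q] = 4.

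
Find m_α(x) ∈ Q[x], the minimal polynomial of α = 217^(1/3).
m_α(x) = x^3 - 217

α satisfies α^3 = 217, so x^3 - 217 annihilates α. By the rational root test, a rational root p/q (in lowest terms) of x^3 - 217 would satisfy p^3 = 217 q^3, forcing q = 1 and p^3 = 217; but 217 is not a perfect cube, contradiction. A monic cubic over Q with no rational root is irreducible (any nontrivial factorization would include a linear factor). Hence x^3 - 217 is the minimal polynomial of α, and in particular [Q(α):Q] = 3.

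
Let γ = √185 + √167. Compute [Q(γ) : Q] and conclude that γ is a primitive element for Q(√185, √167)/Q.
[Q(γ) : Q] = 4 (equivalently, Q(γ) = Q(√185, √167))

Obviously Q(γ) ⊆ Q(√185, √167), and [Q(√185, √167):Q] = 4 (since 185, 167 are distinct squarefree integers > 1 with 30895 not a perfect square). To show equality we compute the minimal polynomial of γ. From γ = √185 + √167: γ^2 = 185 + 2√(30895) + 167 = 352 + 2√(30895), so γ^2 - 352 = 2√(30895); squaring, (γ^2 - 352)^2 = 4·30895, i.e. γ^4 - 704γ^2 + 123904 - 123580 = 0, i.e. γ^4 - 704γ^2 + 324 = 0. So γ is a root of x^4 - 704x^2 + 324. This polynomial is irreducible over Q: it has no rational root (each ±√185 ± √167 is irrational), and any factorization into two quadratics over Q would force √(30895) ∈ Q (pairing opposite roots) or √185, √167 ∈ Q (other pairings), all impossible. Hence [Q(γ):Q] = 4 = [Q(√185, √167):Q], so Q(γ) = Q(√185, √167).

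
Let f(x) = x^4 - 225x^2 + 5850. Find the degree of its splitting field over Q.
[K : Q] = 4

Solving the quadratic in x^2: x^2 = (225 ± √(225^2 - 4·5850))/2 = (225 ± √27225)/2 = (225 ± 165)/2, giving x^2 = 195 or x^2 = 30. So f(x) = (x^2 - 195)(x^2 - 30) and the roots of f are ±√195, ±√30. Hence the splitting field is K = Q(√195, √30). Since 195 and 30 are distinct squarefree integers > 1, their product 5850 is not a perfect square, so √30 ∉ Q(√195). By the tower law [K:Q] = [Q(√195,√30):Q(√195)] · [Q(√195):Q] = 2 · 2 = 4.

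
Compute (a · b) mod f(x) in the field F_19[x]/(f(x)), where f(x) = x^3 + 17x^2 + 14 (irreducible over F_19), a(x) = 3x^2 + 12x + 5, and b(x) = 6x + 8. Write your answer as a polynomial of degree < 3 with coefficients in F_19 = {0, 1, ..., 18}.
a · b ≡ 18x^2 + 12x + 16 (mod f(x))

Multiply in F_19[x]: a(x)·b(x) = (3x^2 + 12x + 5)·(6x + 8) = 18x^3 + x^2 + 12x + 2. This has degree ≥ 3, so divide by f(x) over F_19: 18x^3 + x^2 + 12x + 2 = (18)·(x^3 + 17x^2 + 14) + (18x^2 + 12x + 16). Hence a·b ≡ 18x^2 + 12x + 16 (mod f). (F_19[x]/(f) is a field with 19^3 = 6859 elements since f is irreducible of degree 3.)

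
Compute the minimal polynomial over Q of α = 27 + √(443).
m_α(x) = x^2 - 54x + 286

From α - 27 = √(443), squaring gives (α - 27)^2 = 443, i.e. α^2 - 54α + 729 = 443, so α^2 - 54α + 286 = 0. The discriminant of x^2 - 54x + 286 is (-54)^2 - 4·(286) = 2916 - 1144 = 1772, and 4·(443) is not a perfect square in Q since 443 is squarefree and ≠ 1. Hence x^2 - 54x + 286 is irreducible over Q and is the minimal polynomial of α.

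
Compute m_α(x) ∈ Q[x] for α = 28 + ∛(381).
m_α(x) = x^3 - 84x^2 + 2352x - 22333

Set β = α - 28 = ∛(381), so β^3 = 381. Then (α - 28)^3 - 381 = 0, i.e. α is a root of g(x) = (x - 28)^3 - 381 = x^3 - 84x^2 + 2352x - 22333. Since g(x) = h(x - 28) where h(x) = x^3 - 381, and h is irreducible over Q (because 381 is not a perfect cube, so h has no rational root, and a monic cubic with no rational root is irreducible), g is also irreducible (irreducibility is preserved under the substitution x → x - 28). Hence m_α(x) = x^3 - 84x^2 + 2352x - 22333.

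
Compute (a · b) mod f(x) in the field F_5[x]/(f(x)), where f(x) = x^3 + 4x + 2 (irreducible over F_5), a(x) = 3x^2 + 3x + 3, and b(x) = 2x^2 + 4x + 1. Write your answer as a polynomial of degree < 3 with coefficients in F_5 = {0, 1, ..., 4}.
a · b ≡ 2x^2 + x + 2 (mod f(x))

Multiply in F_5[x]: a(x)·b(x) = (3x^2 + 3x + 3)·(2x^2 + 4x + 1) = x^4 + 3x^3 + x^2 + 3. This has degree ≥ 3, so divide by f(x) over F_5: x^4 + 3x^3 + x^2 + 3 = (x + 3)·(x^3 + 4x + 2) + (2x^2 + x + 2). Hence a·b ≡ 2x^2 + x + 2 (mod f). (F_5[x]/(f) is a field with 5^3 = 125 elements since f is irreducible of degree 3.)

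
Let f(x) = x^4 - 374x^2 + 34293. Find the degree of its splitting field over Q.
[K : Q] = 4

Solving the quadratic in x^2: x^2 = (374 ± √(374^2 - 4·34293))/2 = (374 ± √2704)/2 = (374 ± 52)/2, giving x^2 = 161 or x^2 = 213. So f(x) = (x^2 - 161)(x^2 - 213) and the roots of f are ±√161, ±√213. Hence the splitting field is K = Q(√161, √213). Since 161 and 213 are distinct squarefree integers > 1, their product 34293 is not a perfect square, so √213 ∉ Q(√161). By the tower law [K:Q] = [Q(√161,√213):Q(√161)] · [Q(√161):Q] = 2 · 2 = 4.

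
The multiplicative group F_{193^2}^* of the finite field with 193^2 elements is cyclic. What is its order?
|F_{193^2}^*| = 37248

F_{193^2} has 193^2 = 37249 elements; its multiplicative group consists of all nonzero elements, so |F_{193^2}^*| = 37249 - 1 = 37248. (It is cyclic since any finite subgroup of the multiplicative group of a field is cyclic.)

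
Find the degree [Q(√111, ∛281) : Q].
[Q(√111, ∛281) : Q] = 6

Let L = Q(√111, ∛281). Since Q(√111) ⊂ L and [Q(√111):Q] = 2, the tower law gives 2 | [L:Q]. Likewise Q(∛281) ⊂ L with [Q(∛281):Q] = 3 (because 281 is not a perfect cube), so 3 | [L:Q]. As gcd(2,3) = 1, [L:Q] is divisible by 6. Conversely L is generated over Q by √111 and ∛281, so [L:Q] ≤ 2·3 = 6. Therefore [Q(√111, ∛281) : Q] = 6.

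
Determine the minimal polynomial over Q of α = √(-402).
m_α(x) = x^2 + 402

α satisfies α^2 + 402 = 0, so x^2 + 402 annihilates α. Since d = -402 is squarefree and ≠ 1, it is not a perfect square in Q, so x^2 + 402 has no rational root and is therefore irreducible over Q (a degree-2 polynomial over a field is irreducible iff it has no root). Hence m_α(x) = x^2 + 402.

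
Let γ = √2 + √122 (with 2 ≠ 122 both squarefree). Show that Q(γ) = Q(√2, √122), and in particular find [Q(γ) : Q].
[Q(γ) : Q] = 4 (equivalently, Q(γ) = Q(√2, √122))

Obviously Q(γ) ⊆ Q(√2, √122), and [Q(√2, √122):Q] = 4 (since 2, 122 are distinct squarefree integers > 1 with 244 not a perfect square). To show equality we compute the minimal polynomial of γ. From γ = √2 + √122: γ^2 = 2 + 2√(244) + 122 = 124 + 2√(244), so γ^2 - 124 = 2√(244); squaring, (γ^2 - 124)^2 = 4·244, i.e. γ^4 - 248γ^2 + 15376 - 976 = 0, i.e. γ^4 - 248γ^2 + 14400 = 0. So γ is a root of x^4 - 248x^2 + 14400. This polynomial is irreducible over Q: it has no rational root (each ±√2 ± √122 is irrational), and any factorization into two quadratics over Q would force √(244) ∈ Q (pairing opposite roots) or √2, √122 ∈ Q (other pairings), all impossible. Hence [Q(γ):Q] = 4 = [Q(√2, √122):Q], so Q(γ) = Q(√2, √122).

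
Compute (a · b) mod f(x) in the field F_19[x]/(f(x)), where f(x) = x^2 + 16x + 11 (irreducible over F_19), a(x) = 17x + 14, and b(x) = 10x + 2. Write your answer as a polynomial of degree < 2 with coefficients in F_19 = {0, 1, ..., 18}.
a · b ≡ 1 (mod f(x))

Multiply in F_19[x]: a(x)·b(x) = (17x + 14)·(10x + 2) = 18x^2 + 3x + 9. This has degree ≥ 2, so divide by f(x) over F_19: 18x^2 + 3x + 9 = (18)·(x^2 + 16x + 11) + (1). Hence a·b ≡ 1 (mod f). (F_19[x]/(f) is a field with 19^2 = 361 elements since f is irreducible of degree 2.)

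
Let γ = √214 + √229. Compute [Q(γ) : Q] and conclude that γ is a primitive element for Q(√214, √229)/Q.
[Q(γ) : Q] = 4 (equivalently, Q(γ) = Q(√214, √229))

Obviously Q(γ) ⊆ Q(√214, √229), and [Q(√214, √229):Q] = 4 (since 214, 229 are distinct squarefree integers > 1 with 49006 not a perfect square). To show equality we compute the minimal polynomial of γ. From γ = √214 + √229: γ^2 = 214 + 2√(49006) + 229 = 443 + 2√(49006), so γ^2 - 443 = 2√(49006); squaring, (γ^2 - 443)^2 = 4·49006, i.e. γ^4 - 886γ^2 + 196249 - 196024 = 0, i.e. γ^4 - 886γ^2 + 225 = 0. So γ is a root of x^4 - 886x^2 + 225. This polynomial is irreducible over Q: it has no rational root (each ±√214 ± √229 is irrational), and any factorization into two quadratics over Q would force √(49006) ∈ Q (pairing opposite roots) or √214, √229 ∈ Q (other pairings), all impossible. Hence [Q(γ):Q] = 4 = [Q(√214, √229):Q], so Q(γ) = Q(√214, √229).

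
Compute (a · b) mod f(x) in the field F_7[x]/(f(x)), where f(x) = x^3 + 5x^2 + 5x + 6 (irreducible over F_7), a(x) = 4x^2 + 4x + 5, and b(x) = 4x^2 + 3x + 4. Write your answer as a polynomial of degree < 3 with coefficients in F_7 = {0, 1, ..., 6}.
a · b ≡ 4x^2 + 6x + 3 (mod f(x))

Multiply in F_7[x]: a(x)·b(x) = (4x^2 + 4x + 5)·(4x^2 + 3x + 4) = 2x^4 + 6x^2 + 3x + 6. This has degree ≥ 3, so divide by f(x) over F_7: 2x^4 + 6x^2 + 3x + 6 = (2x + 4)·(x^3 + 5x^2 + 5x + 6) + (4x^2 + 6x + 3). Hence a·b ≡ 4x^2 + 6x + 3 (mod f). (F_7[x]/(f) is a field with 7^3 = 343 elements since f is irreducible of degree 3.)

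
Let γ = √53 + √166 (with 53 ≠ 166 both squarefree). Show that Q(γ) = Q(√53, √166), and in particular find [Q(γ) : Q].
[Q(γ) : Q] = 4 (equivalently, Q(γ) = Q(√53, √166))

Obviously Q(γ) ⊆ Q(√53, √166), and [Q(√53, √166):Q] = 4 (since 53, 166 are distinct squarefree integers > 1 with 8798 not a perfect square). To show equality we compute the minimal polynomial of γ. From γ = √53 + √166: γ^2 = 53 + 2√(8798) + 166 = 219 + 2√(8798), so γ^2 - 219 = 2√(8798); squaring, (γ^2 - 219)^2 = 4·8798, i.e. γ^4 - 438γ^2 + 47961 - 35192 = 0, i.e. γ^4 - 438γ^2 + 12769 = 0. So γ is a root of x^4 - 438x^2 + 12769. This polynomial is irreducible over Q: it has no rational root (each ±√53 ± √166 is irrational), and any factorization into two quadratics over Q would force √(8798) ∈ Q (pairing opposite roots) or √53, √166 ∈ Q (other pairings), all impossible. Hence [Q(γ):Q] = 4 = [Q(√53, √166):Q], so Q(γ) = Q(√53, √166).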